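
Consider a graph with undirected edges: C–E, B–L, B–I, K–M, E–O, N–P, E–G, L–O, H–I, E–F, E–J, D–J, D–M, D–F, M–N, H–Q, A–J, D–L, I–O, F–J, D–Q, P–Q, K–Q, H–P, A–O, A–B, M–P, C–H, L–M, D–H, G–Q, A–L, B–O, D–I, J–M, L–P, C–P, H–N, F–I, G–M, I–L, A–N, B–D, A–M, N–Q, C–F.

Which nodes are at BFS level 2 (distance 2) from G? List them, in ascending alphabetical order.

A, C, D, F, H, J, K, L, N, O, P

Level 0: G
Level 1: E, M, Q
Level 2: A, C, D, F, H, J, K, L, N, O, P
Level 3: B, I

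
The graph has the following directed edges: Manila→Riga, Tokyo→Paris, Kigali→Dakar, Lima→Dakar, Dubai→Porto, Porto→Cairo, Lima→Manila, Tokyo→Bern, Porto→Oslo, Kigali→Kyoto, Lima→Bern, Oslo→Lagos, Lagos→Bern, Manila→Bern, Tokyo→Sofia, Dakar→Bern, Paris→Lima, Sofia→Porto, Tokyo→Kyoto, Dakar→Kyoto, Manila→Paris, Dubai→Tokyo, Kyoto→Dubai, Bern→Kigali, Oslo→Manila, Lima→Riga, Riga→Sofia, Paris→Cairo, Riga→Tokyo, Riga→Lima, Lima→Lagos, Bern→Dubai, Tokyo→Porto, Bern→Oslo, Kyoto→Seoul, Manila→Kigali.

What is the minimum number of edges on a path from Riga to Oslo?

Level 0: Riga
Level 1: Lima, Sofia, Tokyo
Level 2: Bern, Dakar, Kyoto, Lagos, Manila, Paris, Porto
Level 3: Cairo, Dubai, Kigali, Oslo, Seoul
Oslo first appears at level 3.

3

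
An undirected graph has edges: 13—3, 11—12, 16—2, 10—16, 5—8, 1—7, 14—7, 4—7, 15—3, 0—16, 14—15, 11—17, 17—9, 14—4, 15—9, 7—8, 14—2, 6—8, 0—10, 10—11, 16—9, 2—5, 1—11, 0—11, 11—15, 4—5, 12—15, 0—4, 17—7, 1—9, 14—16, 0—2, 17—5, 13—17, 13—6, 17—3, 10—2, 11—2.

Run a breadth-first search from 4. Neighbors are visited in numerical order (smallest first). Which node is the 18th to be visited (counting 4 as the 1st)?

13

Visit 4; enqueue 0, 5, 7, 14 → queue [0, 5, 7, 14]
Visit 0; enqueue 2, 10, 11, 16 → queue [5, 7, 14, 2, 10, 11, 16]
Visit 5; enqueue 8, 17 → queue [7, 14, 2, 10, 11, 16, 8, 17]
Visit 7; enqueue 1 → queue [14, 2, 10, 11, 16, 8, 17, 1]
Visit 14; enqueue 15 → queue [2, 10, 11, 16, 8, 17, 1, 15]
Visit 2 → queue [10, 11, 16, 8, 17, 1, 15]
Visit 10 → queue [11, 16, 8, 17, 1, 15]
Visit 11; enqueue 12 → queue [16, 8, 17, 1, 15, 12]
Visit 16; enqueue 9 → queue [8, 17, 1, 15, 12, 9]
Visit 8; enqueue 6 → queue [17, 1, 15, 12, 9, 6]
Visit 17; enqueue 3, 13 → queue [1, 15, 12, 9, 6, 3, 13]
Visit 1 → queue [15, 12, 9, 6, 3, 13]
Visit 15 → queue [12, 9, 6, 3, 13]
Visit 12 → queue [9, 6, 3, 13]
Visit 9 → queue [6, 3, 13]
Visit 6 → queue [3, 13]
Visit 3 → queue [13]
Visit 13 → queue []

Visit order: 4, 0, 5, 7, 14, 2, 10, 11, 16, 8, 17, 1, 15, 12, 9, 6, 3, 13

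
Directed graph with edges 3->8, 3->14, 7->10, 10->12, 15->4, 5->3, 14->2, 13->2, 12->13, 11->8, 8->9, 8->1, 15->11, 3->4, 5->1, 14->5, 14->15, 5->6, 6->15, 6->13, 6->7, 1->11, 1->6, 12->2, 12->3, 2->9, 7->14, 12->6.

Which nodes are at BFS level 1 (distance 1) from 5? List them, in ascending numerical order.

Level 0: 5
Level 1: 1, 3, 6
Level 2: 4, 7, 8, 11, 13, 14, 15
Level 3: 2, 9, 10
Level 4: 12

1, 3, 6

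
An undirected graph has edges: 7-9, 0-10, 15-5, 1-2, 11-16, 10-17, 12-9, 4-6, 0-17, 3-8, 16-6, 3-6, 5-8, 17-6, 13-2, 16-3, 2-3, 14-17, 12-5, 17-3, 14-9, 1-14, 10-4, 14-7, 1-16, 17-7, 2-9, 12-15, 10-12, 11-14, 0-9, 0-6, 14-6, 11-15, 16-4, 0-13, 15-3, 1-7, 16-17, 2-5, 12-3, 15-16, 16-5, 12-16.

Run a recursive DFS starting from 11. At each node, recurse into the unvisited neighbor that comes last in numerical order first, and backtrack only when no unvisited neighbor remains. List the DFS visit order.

11 -> 16 -> 17 -> 14 -> 9 -> 12 -> 15 -> 5 -> 8 -> 3 -> 6 -> 4 -> 10 -> 0 -> 13 -> 2 -> 1 -> 7

Visit 11
11 → 16
16 → 17
17 → 14
14 → 9
9 → 12
12 → 15
15 → 5
5 → 8
8 → 3
3 → 6
6 → 4
4 → 10
10 → 0
0 → 13
13 → 2
2 → 1
1 → 7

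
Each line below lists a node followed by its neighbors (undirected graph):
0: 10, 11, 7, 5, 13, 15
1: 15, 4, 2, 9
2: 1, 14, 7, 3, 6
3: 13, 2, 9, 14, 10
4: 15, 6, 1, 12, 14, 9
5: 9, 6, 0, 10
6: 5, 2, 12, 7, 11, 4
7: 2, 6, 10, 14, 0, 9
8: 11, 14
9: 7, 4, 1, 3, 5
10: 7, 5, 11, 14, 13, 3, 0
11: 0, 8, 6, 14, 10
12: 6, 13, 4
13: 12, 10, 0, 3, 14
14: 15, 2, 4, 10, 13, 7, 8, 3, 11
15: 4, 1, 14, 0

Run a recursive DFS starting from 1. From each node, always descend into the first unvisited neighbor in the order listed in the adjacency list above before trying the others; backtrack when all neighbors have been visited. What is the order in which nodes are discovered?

1 -> 15 -> 4 -> 6 -> 5 -> 9 -> 7 -> 2 -> 14 -> 10 -> 11 -> 0 -> 13 -> 12 -> 3 -> 8

Visit 1
1 → 15
15 → 4
4 → 6
6 → 5
5 → 9
9 → 7
7 → 2
2 → 14
14 → 10
10 → 11
11 → 0
0 → 13
13 → 12
13 → 3
11 → 8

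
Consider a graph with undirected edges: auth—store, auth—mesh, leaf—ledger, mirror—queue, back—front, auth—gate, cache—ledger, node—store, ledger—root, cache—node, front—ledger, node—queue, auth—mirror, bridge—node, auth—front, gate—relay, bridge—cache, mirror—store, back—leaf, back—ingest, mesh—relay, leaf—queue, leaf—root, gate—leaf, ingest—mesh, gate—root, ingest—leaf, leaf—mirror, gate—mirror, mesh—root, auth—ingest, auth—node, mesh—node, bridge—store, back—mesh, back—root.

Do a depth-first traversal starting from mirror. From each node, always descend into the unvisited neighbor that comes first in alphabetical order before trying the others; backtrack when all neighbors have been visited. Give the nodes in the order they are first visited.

Visit mirror
mirror → auth
auth → front
front → back
back → ingest
ingest → leaf
leaf → gate
gate → relay
relay → mesh
mesh → node
node → bridge
bridge → cache
cache → ledger
ledger → root
bridge → store
node → queue

mirror -> auth -> front -> back -> ingest -> leaf -> gate -> relay -> mesh -> node -> bridge -> cache -> ledger -> root -> store -> queue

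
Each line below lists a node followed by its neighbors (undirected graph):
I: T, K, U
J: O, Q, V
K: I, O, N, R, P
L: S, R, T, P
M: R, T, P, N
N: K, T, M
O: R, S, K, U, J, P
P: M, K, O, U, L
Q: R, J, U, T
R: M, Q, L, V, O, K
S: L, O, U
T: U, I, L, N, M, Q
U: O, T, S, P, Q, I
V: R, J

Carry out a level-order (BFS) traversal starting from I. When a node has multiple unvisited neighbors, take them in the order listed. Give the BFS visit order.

I, T, K, U, L, N, M, Q, O, R, P, S, J, V

Visit I; enqueue T, K, U → queue [T, K, U]
Visit T; enqueue L, N, M, Q → queue [K, U, L, N, M, Q]
Visit K; enqueue O, R, P → queue [U, L, N, M, Q, O, R, P]
Visit U; enqueue S → queue [L, N, M, Q, O, R, P, S]
Visit L → queue [N, M, Q, O, R, P, S]
Visit N → queue [M, Q, O, R, P, S]
Visit M → queue [Q, O, R, P, S]
Visit Q; enqueue J → queue [O, R, P, S, J]
Visit O → queue [R, P, S, J]
Visit R; enqueue V → queue [P, S, J, V]
Visit P → queue [S, J, V]
Visit S → queue [J, V]
Visit J → queue [V]
Visit V → queue []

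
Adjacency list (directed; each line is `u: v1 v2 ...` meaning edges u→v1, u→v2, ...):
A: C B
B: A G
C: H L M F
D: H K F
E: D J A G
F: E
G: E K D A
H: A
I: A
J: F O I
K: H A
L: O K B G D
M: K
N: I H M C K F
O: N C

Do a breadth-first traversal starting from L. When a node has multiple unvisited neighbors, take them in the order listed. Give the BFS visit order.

L -> O -> K -> B -> G -> D -> N -> C -> H -> A -> E -> F -> I -> M -> J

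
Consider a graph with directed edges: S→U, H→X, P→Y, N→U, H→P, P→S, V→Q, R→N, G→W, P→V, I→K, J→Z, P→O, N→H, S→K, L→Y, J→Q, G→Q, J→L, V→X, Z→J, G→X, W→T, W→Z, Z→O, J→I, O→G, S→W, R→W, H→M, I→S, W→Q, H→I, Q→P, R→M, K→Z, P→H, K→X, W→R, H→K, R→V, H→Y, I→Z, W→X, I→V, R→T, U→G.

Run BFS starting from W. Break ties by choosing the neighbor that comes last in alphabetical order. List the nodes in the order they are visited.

W → Z → X → T → R → Q → O → J → V → N → M → P → G → L → I → U → H → Y → S → K

Visit W; enqueue Z, X, T, R, Q → queue [Z, X, T, R, Q]
Visit Z; enqueue O, J → queue [X, T, R, Q, O, J]
Visit X → queue [T, R, Q, O, J]
Visit T → queue [R, Q, O, J]
Visit R; enqueue V, N, M → queue [Q, O, J, V, N, M]
Visit Q; enqueue P → queue [O, J, V, N, M, P]
Visit O; enqueue G → queue [J, V, N, M, P, G]
Visit J; enqueue L, I → queue [V, N, M, P, G, L, I]
Visit V → queue [N, M, P, G, L, I]
Visit N; enqueue U, H → queue [M, P, G, L, I, U, H]
Visit M → queue [P, G, L, I, U, H]
Visit P; enqueue Y, S → queue [G, L, I, U, H, Y, S]
Visit G → queue [L, I, U, H, Y, S]
Visit L → queue [I, U, H, Y, S]
Visit I; enqueue K → queue [U, H, Y, S, K]
Visit U → queue [H, Y, S, K]
Visit H → queue [Y, S, K]
Visit Y → queue [S, K]
Visit S → queue [K]
Visit K → queue []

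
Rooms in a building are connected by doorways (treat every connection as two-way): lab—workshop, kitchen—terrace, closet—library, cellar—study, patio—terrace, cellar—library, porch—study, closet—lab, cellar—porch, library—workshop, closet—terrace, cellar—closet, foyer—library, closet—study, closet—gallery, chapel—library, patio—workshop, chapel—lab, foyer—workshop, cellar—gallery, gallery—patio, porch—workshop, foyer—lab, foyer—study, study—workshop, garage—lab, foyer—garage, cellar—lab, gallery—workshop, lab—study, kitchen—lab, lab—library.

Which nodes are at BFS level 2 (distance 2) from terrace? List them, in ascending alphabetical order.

Level 0: terrace
Level 1: closet, kitchen, patio
Level 2: cellar, gallery, lab, library, study, workshop
Level 3: chapel, foyer, garage, porch

cellar, gallery, lab, library, study, workshop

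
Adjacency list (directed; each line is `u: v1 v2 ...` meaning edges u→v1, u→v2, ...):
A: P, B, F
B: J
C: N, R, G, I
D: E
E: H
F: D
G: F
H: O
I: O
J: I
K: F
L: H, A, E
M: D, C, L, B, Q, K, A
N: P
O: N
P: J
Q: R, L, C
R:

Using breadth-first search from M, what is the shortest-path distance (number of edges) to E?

2

Level 0: M
Level 1: A, B, C, D, K, L, Q
Level 2: E, F, G, H, I, J, N, P, R
Level 3: O
E first appears at level 2.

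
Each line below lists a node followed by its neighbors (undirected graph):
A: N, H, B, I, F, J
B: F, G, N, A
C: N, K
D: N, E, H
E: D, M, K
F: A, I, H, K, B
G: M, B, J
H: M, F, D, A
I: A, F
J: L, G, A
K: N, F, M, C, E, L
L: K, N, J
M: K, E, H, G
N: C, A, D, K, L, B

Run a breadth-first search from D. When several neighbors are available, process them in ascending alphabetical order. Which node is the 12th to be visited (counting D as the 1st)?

G

Visit D; enqueue E, H, N → queue [E, H, N]
Visit E; enqueue K, M → queue [H, N, K, M]
Visit H; enqueue A, F → queue [N, K, M, A, F]
Visit N; enqueue B, C, L → queue [K, M, A, F, B, C, L]
Visit K → queue [M, A, F, B, C, L]
Visit M; enqueue G → queue [A, F, B, C, L, G]
Visit A; enqueue I, J → queue [F, B, C, L, G, I, J]
Visit F → queue [B, C, L, G, I, J]
Visit B → queue [C, L, G, I, J]
Visit C → queue [L, G, I, J]
Visit L → queue [G, I, J]
Visit G → queue [I, J]
Visit I → queue [J]
Visit J → queue []

Visit order: D, E, H, N, K, M, A, F, B, C, L, G, I, J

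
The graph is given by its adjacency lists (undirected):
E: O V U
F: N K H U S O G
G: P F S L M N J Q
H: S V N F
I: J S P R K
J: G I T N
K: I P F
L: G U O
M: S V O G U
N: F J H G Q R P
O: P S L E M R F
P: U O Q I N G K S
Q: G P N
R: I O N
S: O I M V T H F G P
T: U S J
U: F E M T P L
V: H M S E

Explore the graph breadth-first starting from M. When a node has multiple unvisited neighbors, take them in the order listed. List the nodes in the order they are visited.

Visit M; enqueue S, V, O, G, U → queue [S, V, O, G, U]
Visit S; enqueue I, T, H, F, P → queue [V, O, G, U, I, T, H, F, P]
Visit V; enqueue E → queue [O, G, U, I, T, H, F, P, E]
Visit O; enqueue L, R → queue [G, U, I, T, H, F, P, E, L, R]
Visit G; enqueue N, J, Q → queue [U, I, T, H, F, P, E, L, R, N, J, Q]
Visit U → queue [I, T, H, F, P, E, L, R, N, J, Q]
Visit I; enqueue K → queue [T, H, F, P, E, L, R, N, J, Q, K]
Visit T → queue [H, F, P, E, L, R, N, J, Q, K]
Visit H → queue [F, P, E, L, R, N, J, Q, K]
Visit F → queue [P, E, L, R, N, J, Q, K]
Visit P → queue [E, L, R, N, J, Q, K]
Visit E → queue [L, R, N, J, Q, K]
Visit L → queue [R, N, J, Q, K]
Visit R → queue [N, J, Q, K]
Visit N → queue [J, Q, K]
Visit J → queue [Q, K]
Visit Q → queue [K]
Visit K → queue []

M, S, V, O, G, U, I, T, H, F, P, E, L, R, N, J, Q, K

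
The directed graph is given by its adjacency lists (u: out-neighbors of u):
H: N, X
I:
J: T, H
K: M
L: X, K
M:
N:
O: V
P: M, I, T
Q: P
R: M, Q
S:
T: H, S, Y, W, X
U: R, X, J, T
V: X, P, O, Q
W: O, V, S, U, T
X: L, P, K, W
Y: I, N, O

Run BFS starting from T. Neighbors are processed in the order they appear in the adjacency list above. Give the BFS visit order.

T, H, S, Y, W, X, N, I, O, V, U, L, P, K, Q, R, J, M

Visit T; enqueue H, S, Y, W, X → queue [H, S, Y, W, X]
Visit H; enqueue N → queue [S, Y, W, X, N]
Visit S → queue [Y, W, X, N]
Visit Y; enqueue I, O → queue [W, X, N, I, O]
Visit W; enqueue V, U → queue [X, N, I, O, V, U]
Visit X; enqueue L, P, K → queue [N, I, O, V, U, L, P, K]
Visit N → queue [I, O, V, U, L, P, K]
Visit I → queue [O, V, U, L, P, K]
Visit O → queue [V, U, L, P, K]
Visit V; enqueue Q → queue [U, L, P, K, Q]
Visit U; enqueue R, J → queue [L, P, K, Q, R, J]
Visit L → queue [P, K, Q, R, J]
Visit P; enqueue M → queue [K, Q, R, J, M]
Visit K → queue [Q, R, J, M]
Visit Q → queue [R, J, M]
Visit R → queue [J, M]
Visit J → queue [M]
Visit M → queue []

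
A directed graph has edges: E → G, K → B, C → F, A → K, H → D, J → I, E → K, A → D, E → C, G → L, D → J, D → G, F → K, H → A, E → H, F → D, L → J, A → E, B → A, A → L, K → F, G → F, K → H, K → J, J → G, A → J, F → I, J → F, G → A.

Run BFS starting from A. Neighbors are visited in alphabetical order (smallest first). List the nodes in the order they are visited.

A, D, E, J, K, L, G, C, H, F, I, B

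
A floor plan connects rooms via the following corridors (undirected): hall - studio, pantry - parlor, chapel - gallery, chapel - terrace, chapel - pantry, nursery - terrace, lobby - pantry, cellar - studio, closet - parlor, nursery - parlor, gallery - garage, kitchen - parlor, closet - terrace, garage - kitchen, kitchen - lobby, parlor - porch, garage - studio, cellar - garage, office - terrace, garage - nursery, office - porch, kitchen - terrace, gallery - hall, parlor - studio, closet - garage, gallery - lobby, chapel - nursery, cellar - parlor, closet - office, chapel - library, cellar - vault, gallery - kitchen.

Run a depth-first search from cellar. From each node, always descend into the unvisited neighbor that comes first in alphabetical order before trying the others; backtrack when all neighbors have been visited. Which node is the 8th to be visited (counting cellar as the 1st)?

Visit cellar
cellar → garage
garage → closet
closet → office
office → porch
porch → parlor
parlor → kitchen
kitchen → gallery
gallery → chapel
chapel → library
chapel → nursery
nursery → terrace
chapel → pantry
pantry → lobby
gallery → hall
hall → studio
cellar → vault

Visit order: cellar, garage, closet, office, porch, parlor, kitchen, gallery, chapel, library, nursery, terrace, pantry, lobby, hall, studio, vault

gallery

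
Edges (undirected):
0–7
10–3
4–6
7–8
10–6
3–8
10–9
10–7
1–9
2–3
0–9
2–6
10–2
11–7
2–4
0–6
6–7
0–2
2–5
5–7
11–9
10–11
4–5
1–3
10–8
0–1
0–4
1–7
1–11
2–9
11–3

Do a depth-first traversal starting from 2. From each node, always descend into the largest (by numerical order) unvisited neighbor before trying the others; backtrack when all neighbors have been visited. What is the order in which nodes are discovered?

2 -> 10 -> 11 -> 9 -> 1 -> 7 -> 8 -> 3 -> 6 -> 4 -> 5 -> 0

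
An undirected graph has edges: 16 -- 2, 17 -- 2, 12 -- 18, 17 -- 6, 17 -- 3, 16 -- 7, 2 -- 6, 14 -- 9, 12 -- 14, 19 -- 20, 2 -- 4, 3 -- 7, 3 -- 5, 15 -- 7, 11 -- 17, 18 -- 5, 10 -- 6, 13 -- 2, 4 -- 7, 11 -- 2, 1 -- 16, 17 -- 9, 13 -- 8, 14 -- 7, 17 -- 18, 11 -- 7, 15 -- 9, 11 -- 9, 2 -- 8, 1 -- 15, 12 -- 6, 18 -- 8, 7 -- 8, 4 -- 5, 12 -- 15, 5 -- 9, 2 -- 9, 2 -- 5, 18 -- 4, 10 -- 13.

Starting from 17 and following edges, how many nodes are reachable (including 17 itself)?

18

BFS from 17 visits: 17, 2, 3, 6, 9, 11, 18, 4, 5, 8, 13, 16, 7, 10, 12, 14, 15, 1
Reachable nodes: 18 of 20 total.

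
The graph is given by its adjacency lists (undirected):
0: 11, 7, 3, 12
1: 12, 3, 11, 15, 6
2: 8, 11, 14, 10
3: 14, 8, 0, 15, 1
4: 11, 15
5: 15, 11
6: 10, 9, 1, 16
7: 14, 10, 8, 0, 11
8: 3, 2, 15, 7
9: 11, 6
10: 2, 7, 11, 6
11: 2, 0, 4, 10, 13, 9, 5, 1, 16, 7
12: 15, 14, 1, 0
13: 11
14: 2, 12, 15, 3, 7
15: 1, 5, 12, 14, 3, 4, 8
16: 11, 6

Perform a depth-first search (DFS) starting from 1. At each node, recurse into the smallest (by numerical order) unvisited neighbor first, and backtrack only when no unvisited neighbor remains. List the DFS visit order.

Visit 1
1 → 3
3 → 0
0 → 7
7 → 8
8 → 2
2 → 10
10 → 6
6 → 9
9 → 11
11 → 4
4 → 15
15 → 5
15 → 12
12 → 14
11 → 13
11 → 16

1, 3, 0, 7, 8, 2, 10, 6, 9, 11, 4, 15, 5, 12, 14, 13, 16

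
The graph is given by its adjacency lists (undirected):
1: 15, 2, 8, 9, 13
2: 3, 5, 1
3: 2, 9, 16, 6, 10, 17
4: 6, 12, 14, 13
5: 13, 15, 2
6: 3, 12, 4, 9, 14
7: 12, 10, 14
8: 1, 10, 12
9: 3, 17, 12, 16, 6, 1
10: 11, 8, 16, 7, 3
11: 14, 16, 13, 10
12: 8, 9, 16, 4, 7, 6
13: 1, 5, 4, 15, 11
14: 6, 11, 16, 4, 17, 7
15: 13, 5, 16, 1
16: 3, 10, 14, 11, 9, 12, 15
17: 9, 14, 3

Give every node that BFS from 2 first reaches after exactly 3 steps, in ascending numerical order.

Level 0: 2
Level 1: 1, 3, 5
Level 2: 6, 8, 9, 10, 13, 15, 16, 17
Level 3: 4, 7, 11, 12, 14

4, 7, 11, 12, 14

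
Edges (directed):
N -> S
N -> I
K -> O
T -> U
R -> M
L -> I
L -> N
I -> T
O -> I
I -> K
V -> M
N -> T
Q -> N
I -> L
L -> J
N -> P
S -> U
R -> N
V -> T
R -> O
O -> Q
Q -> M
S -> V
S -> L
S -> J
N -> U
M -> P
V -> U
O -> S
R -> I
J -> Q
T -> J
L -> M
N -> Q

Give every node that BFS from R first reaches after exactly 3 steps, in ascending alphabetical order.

Level 0: R
Level 1: I, M, N, O
Level 2: K, L, P, Q, S, T, U
Level 3: J, V

J, V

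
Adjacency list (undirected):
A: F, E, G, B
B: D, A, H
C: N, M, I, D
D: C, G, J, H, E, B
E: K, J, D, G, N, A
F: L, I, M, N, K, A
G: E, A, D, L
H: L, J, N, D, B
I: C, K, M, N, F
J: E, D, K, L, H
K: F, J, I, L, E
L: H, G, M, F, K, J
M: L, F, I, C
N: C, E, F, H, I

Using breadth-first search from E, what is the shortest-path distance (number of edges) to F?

Level 0: E
Level 1: A, D, G, J, K, N
Level 2: B, C, F, H, I, L
Level 3: M
F first appears at level 2.

2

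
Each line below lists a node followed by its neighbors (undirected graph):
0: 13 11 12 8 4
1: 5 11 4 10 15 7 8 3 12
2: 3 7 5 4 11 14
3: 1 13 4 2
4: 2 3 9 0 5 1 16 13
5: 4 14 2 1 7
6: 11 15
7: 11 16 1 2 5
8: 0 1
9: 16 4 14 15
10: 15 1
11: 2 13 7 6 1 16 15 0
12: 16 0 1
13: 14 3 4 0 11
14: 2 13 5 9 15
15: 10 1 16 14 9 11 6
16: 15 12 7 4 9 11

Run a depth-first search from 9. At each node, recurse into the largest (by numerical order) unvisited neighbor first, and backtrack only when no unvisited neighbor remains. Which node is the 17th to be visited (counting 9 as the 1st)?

Visit 9
9 → 16
16 → 15
15 → 14
14 → 13
13 → 11
11 → 7
7 → 5
5 → 4
4 → 3
3 → 2
3 → 1
1 → 12
12 → 0
0 → 8
1 → 10
11 → 6

Visit order: 9, 16, 15, 14, 13, 11, 7, 5, 4, 3, 2, 1, 12, 0, 8, 10, 6

6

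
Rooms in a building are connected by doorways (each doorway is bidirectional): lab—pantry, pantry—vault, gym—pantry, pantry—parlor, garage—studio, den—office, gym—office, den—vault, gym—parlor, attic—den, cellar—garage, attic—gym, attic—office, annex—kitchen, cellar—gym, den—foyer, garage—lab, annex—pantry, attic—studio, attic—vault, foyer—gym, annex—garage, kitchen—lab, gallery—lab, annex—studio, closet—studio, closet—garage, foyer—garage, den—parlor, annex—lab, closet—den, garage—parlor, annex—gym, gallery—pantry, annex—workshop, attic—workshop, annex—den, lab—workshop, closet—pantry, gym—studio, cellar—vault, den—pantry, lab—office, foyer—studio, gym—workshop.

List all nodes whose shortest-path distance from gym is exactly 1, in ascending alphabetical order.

Level 0: gym
Level 1: annex, attic, cellar, foyer, office, pantry, parlor, studio, workshop
Level 2: closet, den, gallery, garage, kitchen, lab, vault

annex, attic, cellar, foyer, office, pantry, parlor, studio, workshop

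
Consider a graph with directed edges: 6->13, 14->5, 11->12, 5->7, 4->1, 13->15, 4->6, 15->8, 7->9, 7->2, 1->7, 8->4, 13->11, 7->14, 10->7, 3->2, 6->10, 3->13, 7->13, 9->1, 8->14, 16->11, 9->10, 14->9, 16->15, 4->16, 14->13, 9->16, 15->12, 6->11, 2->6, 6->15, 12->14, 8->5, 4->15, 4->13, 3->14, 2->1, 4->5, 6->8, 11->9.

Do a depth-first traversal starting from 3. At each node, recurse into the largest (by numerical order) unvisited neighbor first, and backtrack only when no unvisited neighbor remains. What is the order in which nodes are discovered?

3 -> 14 -> 13 -> 15 -> 12 -> 8 -> 5 -> 7 -> 9 -> 16 -> 11 -> 10 -> 1 -> 2 -> 6 -> 4

Visit 3
3 → 14
14 → 13
13 → 15
15 → 12
15 → 8
8 → 5
5 → 7
7 → 9
9 → 16
16 → 11
9 → 10
9 → 1
7 → 2
2 → 6
8 → 4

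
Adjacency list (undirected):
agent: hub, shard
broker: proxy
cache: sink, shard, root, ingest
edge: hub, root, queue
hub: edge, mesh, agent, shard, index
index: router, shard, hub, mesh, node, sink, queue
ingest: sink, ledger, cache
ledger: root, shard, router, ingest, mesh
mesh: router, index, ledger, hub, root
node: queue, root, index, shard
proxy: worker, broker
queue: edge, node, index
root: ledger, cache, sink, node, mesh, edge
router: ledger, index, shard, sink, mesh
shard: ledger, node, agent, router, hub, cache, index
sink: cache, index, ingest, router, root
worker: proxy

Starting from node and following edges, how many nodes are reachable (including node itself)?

BFS from node visits: node, queue, root, index, shard, edge, ledger, cache, sink, mesh, router, hub, agent, ingest
Reachable nodes: 14 of 17 total.

14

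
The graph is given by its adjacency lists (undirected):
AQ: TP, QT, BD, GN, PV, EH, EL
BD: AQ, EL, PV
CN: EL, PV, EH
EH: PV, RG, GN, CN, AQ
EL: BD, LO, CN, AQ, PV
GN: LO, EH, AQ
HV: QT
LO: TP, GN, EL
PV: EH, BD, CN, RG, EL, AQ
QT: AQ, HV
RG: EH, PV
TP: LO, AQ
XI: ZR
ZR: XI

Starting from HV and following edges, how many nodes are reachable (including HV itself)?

BFS from HV visits: HV, QT, AQ, TP, BD, GN, PV, EH, EL, LO, CN, RG
Reachable nodes: 12 of 14 total.

12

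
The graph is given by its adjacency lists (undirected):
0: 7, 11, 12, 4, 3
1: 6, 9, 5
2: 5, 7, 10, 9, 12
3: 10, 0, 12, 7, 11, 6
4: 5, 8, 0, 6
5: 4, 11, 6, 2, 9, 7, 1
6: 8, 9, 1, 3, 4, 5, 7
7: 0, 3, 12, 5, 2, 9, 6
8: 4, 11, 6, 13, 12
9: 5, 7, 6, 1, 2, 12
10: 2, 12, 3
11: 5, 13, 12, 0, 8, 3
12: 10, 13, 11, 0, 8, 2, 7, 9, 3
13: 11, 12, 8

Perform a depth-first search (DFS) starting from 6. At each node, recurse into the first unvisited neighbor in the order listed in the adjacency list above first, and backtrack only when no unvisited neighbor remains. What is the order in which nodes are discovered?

Visit 6
6 → 8
8 → 4
4 → 5
5 → 11
11 → 13
13 → 12
12 → 10
10 → 2
2 → 7
7 → 0
0 → 3
7 → 9
9 → 1

6 -> 8 -> 4 -> 5 -> 11 -> 13 -> 12 -> 10 -> 2 -> 7 -> 0 -> 3 -> 9 -> 1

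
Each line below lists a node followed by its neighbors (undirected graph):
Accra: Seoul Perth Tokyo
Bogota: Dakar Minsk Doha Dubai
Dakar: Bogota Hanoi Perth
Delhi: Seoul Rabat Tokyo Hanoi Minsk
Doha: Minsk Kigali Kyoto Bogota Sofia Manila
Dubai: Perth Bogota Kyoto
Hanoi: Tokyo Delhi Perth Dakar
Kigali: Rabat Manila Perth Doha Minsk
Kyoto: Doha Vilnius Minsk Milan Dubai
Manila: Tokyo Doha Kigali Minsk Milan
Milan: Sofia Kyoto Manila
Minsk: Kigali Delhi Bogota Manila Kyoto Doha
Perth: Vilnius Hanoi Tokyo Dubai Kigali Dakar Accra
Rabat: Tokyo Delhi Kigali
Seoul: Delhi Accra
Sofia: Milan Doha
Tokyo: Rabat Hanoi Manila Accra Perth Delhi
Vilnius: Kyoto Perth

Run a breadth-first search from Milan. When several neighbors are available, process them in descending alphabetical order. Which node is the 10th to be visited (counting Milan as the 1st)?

Dubai

Visit Milan; enqueue Sofia, Manila, Kyoto → queue [Sofia, Manila, Kyoto]
Visit Sofia; enqueue Doha → queue [Manila, Kyoto, Doha]
Visit Manila; enqueue Tokyo, Minsk, Kigali → queue [Kyoto, Doha, Tokyo, Minsk, Kigali]
Visit Kyoto; enqueue Vilnius, Dubai → queue [Doha, Tokyo, Minsk, Kigali, Vilnius, Dubai]
Visit Doha; enqueue Bogota → queue [Tokyo, Minsk, Kigali, Vilnius, Dubai, Bogota]
Visit Tokyo; enqueue Rabat, Perth, Hanoi, Delhi, Accra → queue [Minsk, Kigali, Vilnius, Dubai, Bogota, Rabat, Perth, Hanoi, Delhi, Accra]
Visit Minsk → queue [Kigali, Vilnius, Dubai, Bogota, Rabat, Perth, Hanoi, Delhi, Accra]
Visit Kigali → queue [Vilnius, Dubai, Bogota, Rabat, Perth, Hanoi, Delhi, Accra]
Visit Vilnius → queue [Dubai, Bogota, Rabat, Perth, Hanoi, Delhi, Accra]
Visit Dubai → queue [Bogota, Rabat, Perth, Hanoi, Delhi, Accra]
Visit Bogota; enqueue Dakar → queue [Rabat, Perth, Hanoi, Delhi, Accra, Dakar]
Visit Rabat → queue [Perth, Hanoi, Delhi, Accra, Dakar]
Visit Perth → queue [Hanoi, Delhi, Accra, Dakar]
Visit Hanoi → queue [Delhi, Accra, Dakar]
Visit Delhi; enqueue Seoul → queue [Accra, Dakar, Seoul]
Visit Accra → queue [Dakar, Seoul]
Visit Dakar → queue [Seoul]
Visit Seoul → queue []

Visit order: Milan, Sofia, Manila, Kyoto, Doha, Tokyo, Minsk, Kigali, Vilnius, Dubai, Bogota, Rabat, Perth, Hanoi, Delhi, Accra, Dakar, Seoul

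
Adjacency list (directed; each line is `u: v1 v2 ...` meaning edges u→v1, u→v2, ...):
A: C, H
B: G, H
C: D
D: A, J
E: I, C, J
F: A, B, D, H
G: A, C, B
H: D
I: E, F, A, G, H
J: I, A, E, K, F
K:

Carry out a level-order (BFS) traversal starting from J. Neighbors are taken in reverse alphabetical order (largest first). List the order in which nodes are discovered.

J, K, I, F, E, A, H, G, D, B, C

Visit J; enqueue K, I, F, E, A → queue [K, I, F, E, A]
Visit K → queue [I, F, E, A]
Visit I; enqueue H, G → queue [F, E, A, H, G]
Visit F; enqueue D, B → queue [E, A, H, G, D, B]
Visit E; enqueue C → queue [A, H, G, D, B, C]
Visit A → queue [H, G, D, B, C]
Visit H → queue [G, D, B, C]
Visit G → queue [D, B, C]
Visit D → queue [B, C]
Visit B → queue [C]
Visit C → queue []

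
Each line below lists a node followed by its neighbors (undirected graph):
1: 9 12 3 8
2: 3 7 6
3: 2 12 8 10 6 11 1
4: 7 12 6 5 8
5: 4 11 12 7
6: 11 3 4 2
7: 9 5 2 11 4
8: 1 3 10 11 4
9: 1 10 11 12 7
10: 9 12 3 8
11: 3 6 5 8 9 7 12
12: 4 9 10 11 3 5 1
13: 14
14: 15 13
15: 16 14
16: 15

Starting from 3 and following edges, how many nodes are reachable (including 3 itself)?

BFS from 3 visits: 3, 1, 2, 6, 8, 10, 11, 12, 9, 7, 4, 5
Reachable nodes: 12 of 16 total.

12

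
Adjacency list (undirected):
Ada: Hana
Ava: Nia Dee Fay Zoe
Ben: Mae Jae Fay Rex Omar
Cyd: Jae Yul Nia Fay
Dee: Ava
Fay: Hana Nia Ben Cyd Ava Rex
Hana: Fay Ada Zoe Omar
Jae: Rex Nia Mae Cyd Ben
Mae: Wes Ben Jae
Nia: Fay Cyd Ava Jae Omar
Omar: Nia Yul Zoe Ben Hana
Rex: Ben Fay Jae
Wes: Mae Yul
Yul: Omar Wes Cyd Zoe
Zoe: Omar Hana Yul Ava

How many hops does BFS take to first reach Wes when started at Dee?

Level 0: Dee
Level 1: Ava
Level 2: Fay, Nia, Zoe
Level 3: Ben, Cyd, Hana, Jae, Omar, Rex, Yul
Level 4: Ada, Mae, Wes
Wes first appears at level 4.

4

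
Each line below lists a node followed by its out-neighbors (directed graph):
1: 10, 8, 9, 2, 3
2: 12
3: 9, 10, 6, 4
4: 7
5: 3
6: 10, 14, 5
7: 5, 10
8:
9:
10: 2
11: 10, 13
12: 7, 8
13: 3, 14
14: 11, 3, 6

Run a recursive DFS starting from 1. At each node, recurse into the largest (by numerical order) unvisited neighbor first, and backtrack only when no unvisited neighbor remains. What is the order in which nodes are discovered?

1 → 10 → 2 → 12 → 8 → 7 → 5 → 3 → 9 → 6 → 14 → 11 → 13 → 4

Visit 1
1 → 10
10 → 2
2 → 12
12 → 8
12 → 7
7 → 5
5 → 3
3 → 9
3 → 6
6 → 14
14 → 11
11 → 13
3 → 4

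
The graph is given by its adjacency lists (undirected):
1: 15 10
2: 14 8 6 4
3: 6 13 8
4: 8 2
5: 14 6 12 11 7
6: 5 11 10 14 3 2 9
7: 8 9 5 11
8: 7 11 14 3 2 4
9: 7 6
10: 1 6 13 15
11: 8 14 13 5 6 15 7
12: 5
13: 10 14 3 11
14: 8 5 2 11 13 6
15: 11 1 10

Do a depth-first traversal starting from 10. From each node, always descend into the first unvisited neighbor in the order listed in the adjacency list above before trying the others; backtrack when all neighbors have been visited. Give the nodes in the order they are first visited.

10 → 1 → 15 → 11 → 8 → 7 → 9 → 6 → 5 → 14 → 2 → 4 → 13 → 3 → 12

Visit 10
10 → 1
1 → 15
15 → 11
11 → 8
8 → 7
7 → 9
9 → 6
6 → 5
5 → 14
14 → 2
2 → 4
14 → 13
13 → 3
5 → 12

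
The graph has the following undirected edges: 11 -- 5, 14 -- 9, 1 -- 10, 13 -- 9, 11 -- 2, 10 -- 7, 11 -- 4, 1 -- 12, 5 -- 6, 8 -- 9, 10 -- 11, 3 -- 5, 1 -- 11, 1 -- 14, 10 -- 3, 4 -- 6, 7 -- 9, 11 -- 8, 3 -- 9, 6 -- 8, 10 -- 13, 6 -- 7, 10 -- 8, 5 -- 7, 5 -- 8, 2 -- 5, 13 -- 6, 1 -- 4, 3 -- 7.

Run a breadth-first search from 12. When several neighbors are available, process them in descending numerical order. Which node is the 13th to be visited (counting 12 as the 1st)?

3

Visit 12; enqueue 1 → queue [1]
Visit 1; enqueue 14, 11, 10, 4 → queue [14, 11, 10, 4]
Visit 14; enqueue 9 → queue [11, 10, 4, 9]
Visit 11; enqueue 8, 5, 2 → queue [10, 4, 9, 8, 5, 2]
Visit 10; enqueue 13, 7, 3 → queue [4, 9, 8, 5, 2, 13, 7, 3]
Visit 4; enqueue 6 → queue [9, 8, 5, 2, 13, 7, 3, 6]
Visit 9 → queue [8, 5, 2, 13, 7, 3, 6]
Visit 8 → queue [5, 2, 13, 7, 3, 6]
Visit 5 → queue [2, 13, 7, 3, 6]
Visit 2 → queue [13, 7, 3, 6]
Visit 13 → queue [7, 3, 6]
Visit 7 → queue [3, 6]
Visit 3 → queue [6]
Visit 6 → queue []

Visit order: 12, 1, 14, 11, 10, 4, 9, 8, 5, 2, 13, 7, 3, 6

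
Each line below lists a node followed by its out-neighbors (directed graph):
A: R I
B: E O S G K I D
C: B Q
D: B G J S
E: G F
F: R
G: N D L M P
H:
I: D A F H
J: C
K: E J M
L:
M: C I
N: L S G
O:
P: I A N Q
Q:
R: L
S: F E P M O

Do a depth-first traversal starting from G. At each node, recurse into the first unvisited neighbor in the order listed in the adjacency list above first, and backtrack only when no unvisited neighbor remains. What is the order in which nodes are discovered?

G, N, L, S, F, R, E, P, I, D, B, O, K, J, C, Q, M, A, H

Visit G
G → N
N → L
N → S
S → F
F → R
S → E
S → P
P → I
I → D
D → B
B → O
B → K
K → J
J → C
C → Q
K → M
I → A
I → H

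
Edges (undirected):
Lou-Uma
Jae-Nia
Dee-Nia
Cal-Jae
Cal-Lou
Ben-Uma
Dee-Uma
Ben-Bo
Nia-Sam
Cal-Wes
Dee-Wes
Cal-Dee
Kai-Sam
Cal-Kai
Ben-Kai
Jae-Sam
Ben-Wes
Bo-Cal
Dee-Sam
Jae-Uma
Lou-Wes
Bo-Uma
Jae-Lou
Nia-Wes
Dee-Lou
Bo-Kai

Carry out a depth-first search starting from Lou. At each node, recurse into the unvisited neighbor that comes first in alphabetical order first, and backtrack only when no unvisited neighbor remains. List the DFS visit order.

Visit Lou
Lou → Cal
Cal → Bo
Bo → Ben
Ben → Kai
Kai → Sam
Sam → Dee
Dee → Nia
Nia → Jae
Jae → Uma
Nia → Wes

Lou Cal Bo Ben Kai Sam Dee Nia Jae Uma Wes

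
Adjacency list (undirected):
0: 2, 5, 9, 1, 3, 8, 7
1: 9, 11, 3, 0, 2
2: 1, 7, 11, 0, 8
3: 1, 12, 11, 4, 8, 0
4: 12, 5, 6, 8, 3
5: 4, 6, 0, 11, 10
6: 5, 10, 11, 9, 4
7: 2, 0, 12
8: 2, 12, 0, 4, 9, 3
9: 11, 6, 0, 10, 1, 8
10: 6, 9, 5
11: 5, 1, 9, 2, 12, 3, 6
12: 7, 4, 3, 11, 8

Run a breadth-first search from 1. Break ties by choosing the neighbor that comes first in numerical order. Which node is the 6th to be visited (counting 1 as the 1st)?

11

Visit 1; enqueue 0, 2, 3, 9, 11 → queue [0, 2, 3, 9, 11]
Visit 0; enqueue 5, 7, 8 → queue [2, 3, 9, 11, 5, 7, 8]
Visit 2 → queue [3, 9, 11, 5, 7, 8]
Visit 3; enqueue 4, 12 → queue [9, 11, 5, 7, 8, 4, 12]
Visit 9; enqueue 6, 10 → queue [11, 5, 7, 8, 4, 12, 6, 10]
Visit 11 → queue [5, 7, 8, 4, 12, 6, 10]
Visit 5 → queue [7, 8, 4, 12, 6, 10]
Visit 7 → queue [8, 4, 12, 6, 10]
Visit 8 → queue [4, 12, 6, 10]
Visit 4 → queue [12, 6, 10]
Visit 12 → queue [6, 10]
Visit 6 → queue [10]
Visit 10 → queue []

Visit order: 1, 0, 2, 3, 9, 11, 5, 7, 8, 4, 12, 6, 10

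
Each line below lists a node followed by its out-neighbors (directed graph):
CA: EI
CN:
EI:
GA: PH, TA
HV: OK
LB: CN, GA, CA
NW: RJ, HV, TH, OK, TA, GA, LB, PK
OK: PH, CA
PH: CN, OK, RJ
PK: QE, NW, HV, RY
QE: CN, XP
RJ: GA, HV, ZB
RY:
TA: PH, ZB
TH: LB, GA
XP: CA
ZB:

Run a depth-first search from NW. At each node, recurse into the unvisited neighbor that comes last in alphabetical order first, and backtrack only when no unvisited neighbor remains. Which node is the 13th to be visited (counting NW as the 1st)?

Visit NW
NW → TH
TH → LB
LB → GA
GA → TA
TA → ZB
TA → PH
PH → RJ
RJ → HV
HV → OK
OK → CA
CA → EI
PH → CN
NW → PK
PK → RY
PK → QE
QE → XP

Visit order: NW, TH, LB, GA, TA, ZB, PH, RJ, HV, OK, CA, EI, CN, PK, RY, QE, XP

CN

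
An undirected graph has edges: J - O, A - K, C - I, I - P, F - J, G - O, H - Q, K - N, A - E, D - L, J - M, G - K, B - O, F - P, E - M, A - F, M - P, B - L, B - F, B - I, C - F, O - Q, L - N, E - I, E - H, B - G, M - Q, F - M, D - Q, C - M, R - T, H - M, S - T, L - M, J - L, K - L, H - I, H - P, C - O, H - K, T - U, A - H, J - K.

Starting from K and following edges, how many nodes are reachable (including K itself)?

17

BFS from K visits: K, N, L, J, H, G, A, M, D, B, O, F, Q, P, I, E, C
Reachable nodes: 17 of 21 total.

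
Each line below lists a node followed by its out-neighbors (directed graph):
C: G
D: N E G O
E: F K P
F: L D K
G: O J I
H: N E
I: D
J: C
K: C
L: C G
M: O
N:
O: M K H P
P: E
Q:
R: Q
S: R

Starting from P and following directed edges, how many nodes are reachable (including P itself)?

14

BFS from P visits: P, E, F, K, L, D, C, G, N, O, J, I, M, H
Reachable nodes: 14 of 17 total.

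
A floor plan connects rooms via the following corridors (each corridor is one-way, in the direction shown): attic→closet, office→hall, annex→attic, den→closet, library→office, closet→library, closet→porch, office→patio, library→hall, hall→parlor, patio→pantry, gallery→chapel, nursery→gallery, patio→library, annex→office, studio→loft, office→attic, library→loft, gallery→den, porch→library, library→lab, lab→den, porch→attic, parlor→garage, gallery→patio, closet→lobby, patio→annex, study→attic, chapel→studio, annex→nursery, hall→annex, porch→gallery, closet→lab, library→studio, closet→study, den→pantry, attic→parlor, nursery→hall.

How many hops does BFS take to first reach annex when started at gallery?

Level 0: gallery
Level 1: chapel, den, patio
Level 2: annex, closet, library, pantry, studio
Level 3: attic, hall, lab, lobby, loft, nursery, office, porch, study
Level 4: parlor
Level 5: garage
annex first appears at level 2.

2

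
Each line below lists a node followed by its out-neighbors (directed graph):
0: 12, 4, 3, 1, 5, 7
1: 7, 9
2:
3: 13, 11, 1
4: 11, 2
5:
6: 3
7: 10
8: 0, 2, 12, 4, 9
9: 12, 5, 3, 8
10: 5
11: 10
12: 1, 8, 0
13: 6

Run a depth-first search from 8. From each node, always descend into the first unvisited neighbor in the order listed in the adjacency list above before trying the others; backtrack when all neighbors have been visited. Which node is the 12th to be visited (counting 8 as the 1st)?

11

Visit 8
8 → 0
0 → 12
12 → 1
1 → 7
7 → 10
10 → 5
1 → 9
9 → 3
3 → 13
13 → 6
3 → 11
0 → 4
4 → 2

Visit order: 8, 0, 12, 1, 7, 10, 5, 9, 3, 13, 6, 11, 4, 2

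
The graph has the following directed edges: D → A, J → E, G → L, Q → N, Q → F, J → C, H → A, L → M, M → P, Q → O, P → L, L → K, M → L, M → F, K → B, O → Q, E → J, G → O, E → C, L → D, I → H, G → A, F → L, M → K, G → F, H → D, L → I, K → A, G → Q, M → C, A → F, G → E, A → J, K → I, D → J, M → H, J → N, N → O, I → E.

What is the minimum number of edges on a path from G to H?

3

Level 0: G
Level 1: A, E, F, L, O, Q
Level 2: C, D, I, J, K, M, N
Level 3: B, H, P
H first appears at level 3.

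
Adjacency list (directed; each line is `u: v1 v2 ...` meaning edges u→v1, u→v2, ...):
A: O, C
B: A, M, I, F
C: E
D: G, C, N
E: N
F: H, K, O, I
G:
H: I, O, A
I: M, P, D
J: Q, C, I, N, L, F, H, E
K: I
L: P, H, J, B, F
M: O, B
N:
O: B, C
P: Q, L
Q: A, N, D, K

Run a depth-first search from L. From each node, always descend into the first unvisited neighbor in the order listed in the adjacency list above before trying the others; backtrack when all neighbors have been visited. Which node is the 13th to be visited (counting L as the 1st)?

N

Visit L
L → P
P → Q
Q → A
A → O
O → B
B → M
B → I
I → D
D → G
D → C
C → E
E → N
B → F
F → H
F → K
L → J

Visit order: L, P, Q, A, O, B, M, I, D, G, C, E, N, F, H, K, J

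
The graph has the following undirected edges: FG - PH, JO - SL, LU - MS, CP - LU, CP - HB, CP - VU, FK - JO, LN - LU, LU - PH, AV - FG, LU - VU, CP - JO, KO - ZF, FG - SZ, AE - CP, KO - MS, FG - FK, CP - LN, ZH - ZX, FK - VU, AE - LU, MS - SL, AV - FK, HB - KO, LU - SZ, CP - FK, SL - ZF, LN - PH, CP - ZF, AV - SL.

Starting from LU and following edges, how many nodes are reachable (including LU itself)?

16

BFS from LU visits: LU, VU, SZ, PH, MS, LN, CP, AE, FK, FG, SL, KO, ZF, JO, HB, AV
Reachable nodes: 16 of 18 total.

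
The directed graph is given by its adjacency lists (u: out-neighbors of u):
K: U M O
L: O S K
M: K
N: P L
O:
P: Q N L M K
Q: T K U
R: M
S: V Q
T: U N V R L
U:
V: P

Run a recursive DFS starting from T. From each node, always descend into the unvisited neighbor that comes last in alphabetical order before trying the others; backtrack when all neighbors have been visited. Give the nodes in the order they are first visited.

T -> V -> P -> Q -> U -> K -> O -> M -> N -> L -> S -> R

Visit T
T → V
V → P
P → Q
Q → U
Q → K
K → O
K → M
P → N
N → L
L → S
T → R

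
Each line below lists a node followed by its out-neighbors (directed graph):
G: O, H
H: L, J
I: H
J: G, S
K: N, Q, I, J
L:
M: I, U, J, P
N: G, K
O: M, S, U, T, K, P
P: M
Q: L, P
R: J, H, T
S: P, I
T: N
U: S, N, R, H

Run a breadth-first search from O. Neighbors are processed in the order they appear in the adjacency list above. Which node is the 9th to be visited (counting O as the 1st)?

J

Visit O; enqueue M, S, U, T, K, P → queue [M, S, U, T, K, P]
Visit M; enqueue I, J → queue [S, U, T, K, P, I, J]
Visit S → queue [U, T, K, P, I, J]
Visit U; enqueue N, R, H → queue [T, K, P, I, J, N, R, H]
Visit T → queue [K, P, I, J, N, R, H]
Visit K; enqueue Q → queue [P, I, J, N, R, H, Q]
Visit P → queue [I, J, N, R, H, Q]
Visit I → queue [J, N, R, H, Q]
Visit J; enqueue G → queue [N, R, H, Q, G]
Visit N → queue [R, H, Q, G]
Visit R → queue [H, Q, G]
Visit H; enqueue L → queue [Q, G, L]
Visit Q → queue [G, L]
Visit G → queue [L]
Visit L → queue []

Visit order: O, M, S, U, T, K, P, I, J, N, R, H, Q, G, L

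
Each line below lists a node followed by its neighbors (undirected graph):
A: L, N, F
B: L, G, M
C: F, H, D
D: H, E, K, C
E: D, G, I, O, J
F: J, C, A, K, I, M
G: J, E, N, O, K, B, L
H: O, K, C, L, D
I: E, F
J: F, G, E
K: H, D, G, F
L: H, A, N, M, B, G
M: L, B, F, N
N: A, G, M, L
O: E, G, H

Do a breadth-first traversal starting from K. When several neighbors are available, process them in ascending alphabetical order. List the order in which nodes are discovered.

K → D → F → G → H → C → E → A → I → J → M → B → L → N → O

Visit K; enqueue D, F, G, H → queue [D, F, G, H]
Visit D; enqueue C, E → queue [F, G, H, C, E]
Visit F; enqueue A, I, J, M → queue [G, H, C, E, A, I, J, M]
Visit G; enqueue B, L, N, O → queue [H, C, E, A, I, J, M, B, L, N, O]
Visit H → queue [C, E, A, I, J, M, B, L, N, O]
Visit C → queue [E, A, I, J, M, B, L, N, O]
Visit E → queue [A, I, J, M, B, L, N, O]
Visit A → queue [I, J, M, B, L, N, O]
Visit I → queue [J, M, B, L, N, O]
Visit J → queue [M, B, L, N, O]
Visit M → queue [B, L, N, O]
Visit B → queue [L, N, O]
Visit L → queue [N, O]
Visit N → queue [O]
Visit O → queue []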